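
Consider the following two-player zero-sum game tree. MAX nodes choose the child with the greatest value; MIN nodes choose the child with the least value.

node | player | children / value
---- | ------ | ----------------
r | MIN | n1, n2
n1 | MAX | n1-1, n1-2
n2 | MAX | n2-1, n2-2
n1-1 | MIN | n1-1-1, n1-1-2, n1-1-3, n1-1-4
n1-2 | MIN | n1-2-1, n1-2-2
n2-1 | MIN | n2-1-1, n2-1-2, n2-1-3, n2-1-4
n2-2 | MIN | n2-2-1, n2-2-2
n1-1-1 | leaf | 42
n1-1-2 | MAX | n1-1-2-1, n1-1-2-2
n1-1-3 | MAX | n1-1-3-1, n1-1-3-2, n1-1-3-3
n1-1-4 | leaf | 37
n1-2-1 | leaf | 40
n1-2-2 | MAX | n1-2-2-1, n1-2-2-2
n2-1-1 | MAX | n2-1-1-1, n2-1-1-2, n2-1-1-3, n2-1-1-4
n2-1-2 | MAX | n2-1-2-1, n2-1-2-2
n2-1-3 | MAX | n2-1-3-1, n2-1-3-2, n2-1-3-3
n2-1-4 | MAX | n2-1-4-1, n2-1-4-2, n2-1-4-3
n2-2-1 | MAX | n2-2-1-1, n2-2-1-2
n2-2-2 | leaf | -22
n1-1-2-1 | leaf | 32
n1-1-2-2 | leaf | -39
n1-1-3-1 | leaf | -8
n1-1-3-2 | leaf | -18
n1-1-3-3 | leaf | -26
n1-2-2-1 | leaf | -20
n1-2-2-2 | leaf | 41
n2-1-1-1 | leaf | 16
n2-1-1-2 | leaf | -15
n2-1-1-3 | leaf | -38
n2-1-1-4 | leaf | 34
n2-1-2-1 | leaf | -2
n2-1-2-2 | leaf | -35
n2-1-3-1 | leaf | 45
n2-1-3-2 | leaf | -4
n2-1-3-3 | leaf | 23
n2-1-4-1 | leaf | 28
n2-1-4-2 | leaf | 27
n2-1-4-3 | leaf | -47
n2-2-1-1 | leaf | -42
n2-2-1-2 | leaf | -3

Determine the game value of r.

-2

n1-1-2 (MAX): max(32, -39) = 32
n1-1-3 (MAX): max(-8, -18, -26) = -8
n1-1 (MIN): min(42, 32, -8, 37) = -8
n1-2-2 (MAX): max(-20, 41) = 41
n1-2 (MIN): min(40, 41) = 40
n1 (MAX): max(-8, 40) = 40
n2-1-1 (MAX): max(16, -15, -38, 34) = 34
n2-1-2 (MAX): max(-2, -35) = -2
n2-1-3 (MAX): max(45, -4, 23) = 45
n2-1-4 (MAX): max(28, 27, -47) = 28
n2-1 (MIN): min(34, -2, 45, 28) = -2
n2-2-1 (MAX): max(-42, -3) = -3
n2-2 (MIN): min(-3, -22) = -22
n2 (MAX): max(-2, -22) = -2
r (MIN): min(40, -2) = -2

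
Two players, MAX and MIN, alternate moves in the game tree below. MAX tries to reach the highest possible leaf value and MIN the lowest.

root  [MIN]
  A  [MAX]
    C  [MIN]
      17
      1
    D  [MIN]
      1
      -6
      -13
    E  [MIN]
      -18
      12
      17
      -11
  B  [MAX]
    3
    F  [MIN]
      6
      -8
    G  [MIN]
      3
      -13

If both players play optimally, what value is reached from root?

C (MIN): min(17, 1) = 1
D (MIN): min(1, -6, -13) = -13
E (MIN): min(-18, 12, 17, -11) = -18
A (MAX): max(1, -13, -18) = 1
F (MIN): min(6, -8) = -8
G (MIN): min(3, -13) = -13
B (MAX): max(3, -8, -13) = 3
root (MIN): min(1, 3) = 1

1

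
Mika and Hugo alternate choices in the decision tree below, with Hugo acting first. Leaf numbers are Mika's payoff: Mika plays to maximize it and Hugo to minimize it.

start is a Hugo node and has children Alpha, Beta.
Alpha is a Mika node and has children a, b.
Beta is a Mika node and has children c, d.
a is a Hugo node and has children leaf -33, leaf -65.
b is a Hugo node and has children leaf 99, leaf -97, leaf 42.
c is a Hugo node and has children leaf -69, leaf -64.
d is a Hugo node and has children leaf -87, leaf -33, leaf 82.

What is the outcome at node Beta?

-69

c (Hugo): min(-69, -64) = -69
d (Hugo): min(-87, -33, 82) = -87
Beta (Mika): max(-69, -87) = -69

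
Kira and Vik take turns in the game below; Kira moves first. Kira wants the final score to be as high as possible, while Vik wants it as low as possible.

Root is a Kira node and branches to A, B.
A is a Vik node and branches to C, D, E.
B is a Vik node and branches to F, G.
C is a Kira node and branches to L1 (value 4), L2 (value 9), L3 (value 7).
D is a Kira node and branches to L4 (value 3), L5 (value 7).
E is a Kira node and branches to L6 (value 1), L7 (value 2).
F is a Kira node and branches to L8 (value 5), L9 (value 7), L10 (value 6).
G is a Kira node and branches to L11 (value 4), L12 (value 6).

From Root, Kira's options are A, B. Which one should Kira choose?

C (Kira): max(4, 9, 7) = 9
D (Kira): max(3, 7) = 7
E (Kira): max(1, 2) = 2
A (Vik): min(9, 7, 2) = 2
F (Kira): max(5, 7, 6) = 7
G (Kira): max(4, 6) = 6
B (Vik): min(7, 6) = 6
Root (Kira): max(2, 6) = 6
Kira at Root wants the highest of {A=2, B=6}, so chooses B.

B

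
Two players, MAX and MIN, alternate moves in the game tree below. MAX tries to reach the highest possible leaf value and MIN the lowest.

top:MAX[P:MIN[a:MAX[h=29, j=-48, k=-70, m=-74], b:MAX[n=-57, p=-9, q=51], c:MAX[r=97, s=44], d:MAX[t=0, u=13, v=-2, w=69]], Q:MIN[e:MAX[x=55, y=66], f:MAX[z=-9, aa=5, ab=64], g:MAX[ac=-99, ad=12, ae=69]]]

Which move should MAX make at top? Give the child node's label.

Q

a (MAX): max(29, -48, -70, -74) = 29
b (MAX): max(-57, -9, 51) = 51
c (MAX): max(97, 44) = 97
d (MAX): max(0, 13, -2, 69) = 69
P (MIN): min(29, 51, 97, 69) = 29
e (MAX): max(55, 66) = 66
f (MAX): max(-9, 5, 64) = 64
g (MAX): max(-99, 12, 69) = 69
Q (MIN): min(66, 64, 69) = 64
top (MAX): max(29, 64) = 64
MAX at top wants the highest of {P=29, Q=64}, so chooses Q.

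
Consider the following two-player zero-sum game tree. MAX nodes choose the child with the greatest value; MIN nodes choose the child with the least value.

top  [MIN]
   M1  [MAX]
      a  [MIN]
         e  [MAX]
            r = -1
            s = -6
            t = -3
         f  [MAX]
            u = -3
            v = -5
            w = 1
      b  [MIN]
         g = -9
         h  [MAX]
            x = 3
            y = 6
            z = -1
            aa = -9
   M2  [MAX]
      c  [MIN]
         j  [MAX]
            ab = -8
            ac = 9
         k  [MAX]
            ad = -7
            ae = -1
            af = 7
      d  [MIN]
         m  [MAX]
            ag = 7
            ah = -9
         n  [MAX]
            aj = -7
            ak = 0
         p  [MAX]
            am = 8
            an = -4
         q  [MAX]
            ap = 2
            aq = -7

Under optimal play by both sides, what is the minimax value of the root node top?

-1

e (MAX): max(-1, -6, -3) = -1
f (MAX): max(-3, -5, 1) = 1
a (MIN): min(-1, 1) = -1
h (MAX): max(3, 6, -1, -9) = 6
b (MIN): min(-9, 6) = -9
M1 (MAX): max(-1, -9) = -1
j (MAX): max(-8, 9) = 9
k (MAX): max(-7, -1, 7) = 7
c (MIN): min(9, 7) = 7
m (MAX): max(7, -9) = 7
n (MAX): max(-7, 0) = 0
p (MAX): max(8, -4) = 8
q (MAX): max(2, -7) = 2
d (MIN): min(7, 0, 8, 2) = 0
M2 (MAX): max(7, 0) = 7
top (MIN): min(-1, 7) = -1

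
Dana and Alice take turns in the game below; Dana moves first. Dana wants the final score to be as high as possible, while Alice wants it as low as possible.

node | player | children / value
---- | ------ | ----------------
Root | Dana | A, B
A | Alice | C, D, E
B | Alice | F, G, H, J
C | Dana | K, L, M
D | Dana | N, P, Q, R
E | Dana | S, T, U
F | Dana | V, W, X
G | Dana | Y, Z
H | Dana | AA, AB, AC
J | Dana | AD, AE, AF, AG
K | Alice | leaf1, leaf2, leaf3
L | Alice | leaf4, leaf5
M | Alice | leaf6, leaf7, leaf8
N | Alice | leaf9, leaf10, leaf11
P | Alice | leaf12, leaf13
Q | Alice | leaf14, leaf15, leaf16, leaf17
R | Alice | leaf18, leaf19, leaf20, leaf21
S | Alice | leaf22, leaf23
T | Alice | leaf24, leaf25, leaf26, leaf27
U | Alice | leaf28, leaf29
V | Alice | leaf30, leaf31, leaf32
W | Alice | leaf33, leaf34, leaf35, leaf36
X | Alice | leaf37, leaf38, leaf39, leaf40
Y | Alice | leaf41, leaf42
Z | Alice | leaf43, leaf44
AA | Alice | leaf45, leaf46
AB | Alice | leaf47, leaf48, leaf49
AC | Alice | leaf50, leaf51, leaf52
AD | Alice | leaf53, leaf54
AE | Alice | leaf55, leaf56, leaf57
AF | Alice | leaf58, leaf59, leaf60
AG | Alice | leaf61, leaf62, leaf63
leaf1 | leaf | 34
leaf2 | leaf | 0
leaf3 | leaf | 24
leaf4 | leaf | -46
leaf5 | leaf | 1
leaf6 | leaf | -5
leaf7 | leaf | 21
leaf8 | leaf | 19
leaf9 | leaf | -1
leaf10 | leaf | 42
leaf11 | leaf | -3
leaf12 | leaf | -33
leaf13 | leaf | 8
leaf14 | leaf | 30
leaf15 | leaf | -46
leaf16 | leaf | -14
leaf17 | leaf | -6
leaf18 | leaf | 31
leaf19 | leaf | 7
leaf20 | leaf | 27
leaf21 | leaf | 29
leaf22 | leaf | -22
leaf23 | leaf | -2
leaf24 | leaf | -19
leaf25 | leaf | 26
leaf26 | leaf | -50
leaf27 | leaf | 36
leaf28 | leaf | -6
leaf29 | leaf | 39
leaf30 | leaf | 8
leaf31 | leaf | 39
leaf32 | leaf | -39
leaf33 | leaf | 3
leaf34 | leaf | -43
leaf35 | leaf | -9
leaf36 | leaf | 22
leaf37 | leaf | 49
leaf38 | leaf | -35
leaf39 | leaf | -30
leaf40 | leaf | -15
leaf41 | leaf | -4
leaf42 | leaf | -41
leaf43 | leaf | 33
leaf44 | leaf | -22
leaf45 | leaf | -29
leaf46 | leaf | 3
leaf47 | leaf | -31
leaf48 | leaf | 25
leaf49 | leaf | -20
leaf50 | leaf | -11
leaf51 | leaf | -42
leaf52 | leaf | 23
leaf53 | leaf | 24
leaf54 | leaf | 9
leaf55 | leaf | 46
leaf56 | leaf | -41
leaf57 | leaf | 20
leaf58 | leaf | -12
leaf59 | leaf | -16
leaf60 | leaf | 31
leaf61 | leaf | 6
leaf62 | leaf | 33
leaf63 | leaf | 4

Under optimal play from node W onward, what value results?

-43

W (Alice): min(3, -43, -9, 22) = -43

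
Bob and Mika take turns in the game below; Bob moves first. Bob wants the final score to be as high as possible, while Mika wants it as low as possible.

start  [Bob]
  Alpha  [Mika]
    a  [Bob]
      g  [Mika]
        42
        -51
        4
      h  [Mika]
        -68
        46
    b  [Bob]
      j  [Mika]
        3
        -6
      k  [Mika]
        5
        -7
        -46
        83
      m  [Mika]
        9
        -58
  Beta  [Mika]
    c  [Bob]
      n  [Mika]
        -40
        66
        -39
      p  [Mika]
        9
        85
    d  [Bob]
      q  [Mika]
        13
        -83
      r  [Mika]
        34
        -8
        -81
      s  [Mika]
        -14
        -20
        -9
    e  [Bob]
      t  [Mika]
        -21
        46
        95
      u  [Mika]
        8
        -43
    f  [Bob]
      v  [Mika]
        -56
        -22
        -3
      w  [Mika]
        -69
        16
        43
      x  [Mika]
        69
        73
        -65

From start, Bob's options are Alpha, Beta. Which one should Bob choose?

Alpha

g (Mika): min(42, -51, 4) = -51
h (Mika): min(-68, 46) = -68
a (Bob): max(-51, -68) = -51
j (Mika): min(3, -6) = -6
k (Mika): min(5, -7, -46, 83) = -46
m (Mika): min(9, -58) = -58
b (Bob): max(-6, -46, -58) = -6
Alpha (Mika): min(-51, -6) = -51
n (Mika): min(-40, 66, -39) = -40
p (Mika): min(9, 85) = 9
c (Bob): max(-40, 9) = 9
q (Mika): min(13, -83) = -83
r (Mika): min(34, -8, -81) = -81
s (Mika): min(-14, -20, -9) = -20
d (Bob): max(-83, -81, -20) = -20
t (Mika): min(-21, 46, 95) = -21
u (Mika): min(8, -43) = -43
e (Bob): max(-21, -43) = -21
v (Mika): min(-56, -22, -3) = -56
w (Mika): min(-69, 16, 43) = -69
x (Mika): min(69, 73, -65) = -65
f (Bob): max(-56, -69, -65) = -56
Beta (Mika): min(9, -20, -21, -56) = -56
start (Bob): max(-51, -56) = -51
Bob at start wants the highest of {Alpha=-51, Beta=-56}, so chooses Alpha.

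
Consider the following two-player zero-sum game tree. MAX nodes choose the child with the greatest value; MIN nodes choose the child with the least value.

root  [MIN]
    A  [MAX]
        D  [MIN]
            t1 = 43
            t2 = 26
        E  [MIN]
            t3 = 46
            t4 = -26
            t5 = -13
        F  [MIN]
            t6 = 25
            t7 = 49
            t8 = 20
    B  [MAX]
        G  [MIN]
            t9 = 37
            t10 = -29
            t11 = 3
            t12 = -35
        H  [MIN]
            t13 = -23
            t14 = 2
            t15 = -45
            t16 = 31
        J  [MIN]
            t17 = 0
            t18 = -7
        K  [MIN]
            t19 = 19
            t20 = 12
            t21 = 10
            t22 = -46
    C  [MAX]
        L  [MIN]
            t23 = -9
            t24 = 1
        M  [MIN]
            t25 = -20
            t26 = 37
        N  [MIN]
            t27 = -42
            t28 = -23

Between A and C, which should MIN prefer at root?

D (MIN): min(43, 26) = 26
E (MIN): min(46, -26, -13) = -26
F (MIN): min(25, 49, 20) = 20
A (MAX): max(26, -26, 20) = 26
L (MIN): min(-9, 1) = -9
M (MIN): min(-20, 37) = -20
N (MIN): min(-42, -23) = -42
C (MAX): max(-9, -20, -42) = -9
MIN prefers the lower value; A=26, C=-9. C is better since -9 < 26.

C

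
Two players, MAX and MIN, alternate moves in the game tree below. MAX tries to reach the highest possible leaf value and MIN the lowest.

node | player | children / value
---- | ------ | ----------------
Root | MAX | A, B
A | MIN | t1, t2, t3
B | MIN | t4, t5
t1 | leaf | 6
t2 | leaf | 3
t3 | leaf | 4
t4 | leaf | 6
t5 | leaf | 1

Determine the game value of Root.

A (MIN): min(6, 3, 4) = 3
B (MIN): min(6, 1) = 1
Root (MAX): max(3, 1) = 3

3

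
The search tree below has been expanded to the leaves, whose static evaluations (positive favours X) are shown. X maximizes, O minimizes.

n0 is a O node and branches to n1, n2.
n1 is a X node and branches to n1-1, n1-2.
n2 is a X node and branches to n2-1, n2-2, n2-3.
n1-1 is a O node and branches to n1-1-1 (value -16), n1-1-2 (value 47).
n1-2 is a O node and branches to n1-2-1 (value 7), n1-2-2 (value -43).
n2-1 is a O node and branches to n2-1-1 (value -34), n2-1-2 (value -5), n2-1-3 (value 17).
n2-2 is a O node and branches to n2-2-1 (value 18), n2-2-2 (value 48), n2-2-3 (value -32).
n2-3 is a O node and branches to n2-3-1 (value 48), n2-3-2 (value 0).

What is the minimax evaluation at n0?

-16

n1-1 (O): min(-16, 47) = -16
n1-2 (O): min(7, -43) = -43
n1 (X): max(-16, -43) = -16
n2-1 (O): min(-34, -5, 17) = -34
n2-2 (O): min(18, 48, -32) = -32
n2-3 (O): min(48, 0) = 0
n2 (X): max(-34, -32, 0) = 0
n0 (O): min(-16, 0) = -16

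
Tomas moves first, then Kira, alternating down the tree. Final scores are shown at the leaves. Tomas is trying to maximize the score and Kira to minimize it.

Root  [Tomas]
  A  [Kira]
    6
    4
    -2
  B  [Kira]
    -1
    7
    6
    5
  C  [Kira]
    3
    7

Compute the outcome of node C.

C (Kira): min(3, 7) = 3

3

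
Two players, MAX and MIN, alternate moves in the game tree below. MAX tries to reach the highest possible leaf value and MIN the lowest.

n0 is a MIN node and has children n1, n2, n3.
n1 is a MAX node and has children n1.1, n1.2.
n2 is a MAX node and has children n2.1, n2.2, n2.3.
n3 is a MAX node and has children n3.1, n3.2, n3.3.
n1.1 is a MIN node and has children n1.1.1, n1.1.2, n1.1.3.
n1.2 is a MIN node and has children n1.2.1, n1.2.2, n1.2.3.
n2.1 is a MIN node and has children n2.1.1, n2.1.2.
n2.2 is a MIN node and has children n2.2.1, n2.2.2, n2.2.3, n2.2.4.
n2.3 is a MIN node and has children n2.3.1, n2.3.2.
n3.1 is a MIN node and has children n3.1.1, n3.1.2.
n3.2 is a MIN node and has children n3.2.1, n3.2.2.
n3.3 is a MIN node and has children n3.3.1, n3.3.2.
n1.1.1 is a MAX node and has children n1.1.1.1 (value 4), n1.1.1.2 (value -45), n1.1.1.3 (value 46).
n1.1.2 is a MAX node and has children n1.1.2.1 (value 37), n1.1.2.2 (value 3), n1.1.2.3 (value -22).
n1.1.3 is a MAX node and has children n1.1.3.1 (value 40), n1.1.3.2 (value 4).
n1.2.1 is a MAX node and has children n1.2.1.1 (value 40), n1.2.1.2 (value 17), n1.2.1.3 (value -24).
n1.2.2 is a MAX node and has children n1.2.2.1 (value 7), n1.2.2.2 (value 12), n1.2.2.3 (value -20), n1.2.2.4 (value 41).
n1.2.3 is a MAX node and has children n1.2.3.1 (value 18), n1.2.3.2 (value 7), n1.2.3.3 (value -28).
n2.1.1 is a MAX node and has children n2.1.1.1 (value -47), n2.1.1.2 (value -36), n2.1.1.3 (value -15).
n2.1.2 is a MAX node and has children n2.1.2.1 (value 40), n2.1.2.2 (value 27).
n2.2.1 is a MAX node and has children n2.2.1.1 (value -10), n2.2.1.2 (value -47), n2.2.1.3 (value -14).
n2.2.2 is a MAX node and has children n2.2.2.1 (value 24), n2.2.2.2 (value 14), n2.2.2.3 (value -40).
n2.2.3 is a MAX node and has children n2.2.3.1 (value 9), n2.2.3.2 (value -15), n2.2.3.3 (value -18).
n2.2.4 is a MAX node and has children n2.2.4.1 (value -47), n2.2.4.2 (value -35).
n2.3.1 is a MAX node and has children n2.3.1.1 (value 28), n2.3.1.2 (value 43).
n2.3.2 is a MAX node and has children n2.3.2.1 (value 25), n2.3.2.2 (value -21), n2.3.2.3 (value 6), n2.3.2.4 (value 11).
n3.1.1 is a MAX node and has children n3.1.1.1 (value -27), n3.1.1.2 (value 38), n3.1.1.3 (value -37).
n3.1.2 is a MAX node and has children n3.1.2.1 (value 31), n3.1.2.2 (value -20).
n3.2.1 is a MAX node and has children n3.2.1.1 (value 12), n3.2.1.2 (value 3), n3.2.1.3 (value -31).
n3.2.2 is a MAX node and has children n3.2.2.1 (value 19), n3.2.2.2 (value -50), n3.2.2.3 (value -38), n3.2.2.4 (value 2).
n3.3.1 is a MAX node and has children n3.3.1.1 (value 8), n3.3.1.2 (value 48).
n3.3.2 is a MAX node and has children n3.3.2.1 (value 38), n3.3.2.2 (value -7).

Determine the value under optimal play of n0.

n1.1.1 (MAX): max(4, -45, 46) = 46
n1.1.2 (MAX): max(37, 3, -22) = 37
n1.1.3 (MAX): max(40, 4) = 40
n1.1 (MIN): min(46, 37, 40) = 37
n1.2.1 (MAX): max(40, 17, -24) = 40
n1.2.2 (MAX): max(7, 12, -20, 41) = 41
n1.2.3 (MAX): max(18, 7, -28) = 18
n1.2 (MIN): min(40, 41, 18) = 18
n1 (MAX): max(37, 18) = 37
n2.1.1 (MAX): max(-47, -36, -15) = -15
n2.1.2 (MAX): max(40, 27) = 40
n2.1 (MIN): min(-15, 40) = -15
n2.2.1 (MAX): max(-10, -47, -14) = -10
n2.2.2 (MAX): max(24, 14, -40) = 24
n2.2.3 (MAX): max(9, -15, -18) = 9
n2.2.4 (MAX): max(-47, -35) = -35
n2.2 (MIN): min(-10, 24, 9, -35) = -35
n2.3.1 (MAX): max(28, 43) = 43
n2.3.2 (MAX): max(25, -21, 6, 11) = 25
n2.3 (MIN): min(43, 25) = 25
n2 (MAX): max(-15, -35, 25) = 25
n3.1.1 (MAX): max(-27, 38, -37) = 38
n3.1.2 (MAX): max(31, -20) = 31
n3.1 (MIN): min(38, 31) = 31
n3.2.1 (MAX): max(12, 3, -31) = 12
n3.2.2 (MAX): max(19, -50, -38, 2) = 19
n3.2 (MIN): min(12, 19) = 12
n3.3.1 (MAX): max(8, 48) = 48
n3.3.2 (MAX): max(38, -7) = 38
n3.3 (MIN): min(48, 38) = 38
n3 (MAX): max(31, 12, 38) = 38
n0 (MIN): min(37, 25, 38) = 25

25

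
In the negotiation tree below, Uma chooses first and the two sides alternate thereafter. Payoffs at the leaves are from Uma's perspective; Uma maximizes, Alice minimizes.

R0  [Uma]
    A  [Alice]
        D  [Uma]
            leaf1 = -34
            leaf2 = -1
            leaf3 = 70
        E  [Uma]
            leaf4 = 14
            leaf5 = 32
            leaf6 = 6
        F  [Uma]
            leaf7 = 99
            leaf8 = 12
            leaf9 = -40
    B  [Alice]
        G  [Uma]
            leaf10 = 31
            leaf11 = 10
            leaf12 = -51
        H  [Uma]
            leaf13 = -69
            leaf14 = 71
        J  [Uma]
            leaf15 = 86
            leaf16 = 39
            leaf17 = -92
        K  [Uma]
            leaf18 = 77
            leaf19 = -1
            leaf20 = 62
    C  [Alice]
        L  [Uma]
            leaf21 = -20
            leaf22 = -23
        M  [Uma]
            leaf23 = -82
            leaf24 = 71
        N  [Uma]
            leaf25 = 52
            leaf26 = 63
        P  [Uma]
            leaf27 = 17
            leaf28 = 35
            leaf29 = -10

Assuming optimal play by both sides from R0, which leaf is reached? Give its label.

leaf5

D (Uma): max(-34, -1, 70) = 70
E (Uma): max(14, 32, 6) = 32
F (Uma): max(99, 12, -40) = 99
A (Alice): min(70, 32, 99) = 32
G (Uma): max(31, 10, -51) = 31
H (Uma): max(-69, 71) = 71
J (Uma): max(86, 39, -92) = 86
K (Uma): max(77, -1, 62) = 77
B (Alice): min(31, 71, 86, 77) = 31
L (Uma): max(-20, -23) = -20
M (Uma): max(-82, 71) = 71
N (Uma): max(52, 63) = 63
P (Uma): max(17, 35, -10) = 35
C (Alice): min(-20, 71, 63, 35) = -20
R0 (Uma): max(32, 31, -20) = 32
At R0, Uma picks A (highest: 32).
At A, Alice picks E (lowest: 32).
At E, Uma picks leaf5 (highest: 32).
Terminal value 32.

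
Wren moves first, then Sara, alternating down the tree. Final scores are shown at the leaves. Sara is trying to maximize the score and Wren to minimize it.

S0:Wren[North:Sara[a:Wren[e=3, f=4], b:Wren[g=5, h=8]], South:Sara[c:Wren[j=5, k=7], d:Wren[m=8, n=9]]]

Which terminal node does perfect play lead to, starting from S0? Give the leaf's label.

g

a (Wren): min(3, 4) = 3
b (Wren): min(5, 8) = 5
North (Sara): max(3, 5) = 5
c (Wren): min(5, 7) = 5
d (Wren): min(8, 9) = 8
South (Sara): max(5, 8) = 8
S0 (Wren): min(5, 8) = 5
At S0, Wren picks North (lowest: 5).
At North, Sara picks b (highest: 5).
At b, Wren picks g (lowest: 5).
Terminal value 5.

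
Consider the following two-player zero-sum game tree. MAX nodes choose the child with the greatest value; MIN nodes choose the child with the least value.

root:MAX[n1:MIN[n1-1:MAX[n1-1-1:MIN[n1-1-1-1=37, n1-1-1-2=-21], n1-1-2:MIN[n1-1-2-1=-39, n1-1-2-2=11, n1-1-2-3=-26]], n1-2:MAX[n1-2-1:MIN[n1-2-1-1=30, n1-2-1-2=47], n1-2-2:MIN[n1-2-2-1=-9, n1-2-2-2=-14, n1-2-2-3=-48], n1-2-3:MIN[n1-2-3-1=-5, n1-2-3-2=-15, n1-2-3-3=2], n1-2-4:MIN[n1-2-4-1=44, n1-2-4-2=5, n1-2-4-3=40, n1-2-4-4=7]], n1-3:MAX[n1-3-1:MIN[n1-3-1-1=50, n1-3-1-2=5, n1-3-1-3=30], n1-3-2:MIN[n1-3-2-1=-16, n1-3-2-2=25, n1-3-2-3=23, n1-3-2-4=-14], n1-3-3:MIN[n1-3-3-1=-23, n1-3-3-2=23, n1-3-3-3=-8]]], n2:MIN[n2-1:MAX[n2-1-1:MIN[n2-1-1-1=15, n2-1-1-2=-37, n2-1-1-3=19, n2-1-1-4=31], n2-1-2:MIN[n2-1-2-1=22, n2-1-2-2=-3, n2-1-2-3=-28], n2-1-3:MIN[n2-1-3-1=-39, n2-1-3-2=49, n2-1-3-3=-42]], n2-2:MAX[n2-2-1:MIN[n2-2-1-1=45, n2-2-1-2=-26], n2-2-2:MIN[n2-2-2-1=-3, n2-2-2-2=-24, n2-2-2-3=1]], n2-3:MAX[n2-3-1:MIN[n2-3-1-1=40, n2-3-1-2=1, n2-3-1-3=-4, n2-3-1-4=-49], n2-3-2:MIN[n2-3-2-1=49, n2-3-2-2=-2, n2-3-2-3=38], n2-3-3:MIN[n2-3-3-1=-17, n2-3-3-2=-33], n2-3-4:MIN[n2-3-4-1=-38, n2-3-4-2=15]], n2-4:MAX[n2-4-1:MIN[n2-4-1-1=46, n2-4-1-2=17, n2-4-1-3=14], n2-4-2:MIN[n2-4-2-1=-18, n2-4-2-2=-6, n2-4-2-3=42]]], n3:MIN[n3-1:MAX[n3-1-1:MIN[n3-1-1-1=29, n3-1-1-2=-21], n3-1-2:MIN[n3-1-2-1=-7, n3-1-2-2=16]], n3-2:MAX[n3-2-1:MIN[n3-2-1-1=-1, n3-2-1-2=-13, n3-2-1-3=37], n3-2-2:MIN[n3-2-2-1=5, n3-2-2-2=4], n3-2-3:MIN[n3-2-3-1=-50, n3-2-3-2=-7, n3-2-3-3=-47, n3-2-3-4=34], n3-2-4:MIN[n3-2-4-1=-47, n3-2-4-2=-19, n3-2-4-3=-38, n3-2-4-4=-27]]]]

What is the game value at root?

-7

n1-1-1 (MIN): min(37, -21) = -21
n1-1-2 (MIN): min(-39, 11, -26) = -39
n1-1 (MAX): max(-21, -39) = -21
n1-2-1 (MIN): min(30, 47) = 30
n1-2-2 (MIN): min(-9, -14, -48) = -48
n1-2-3 (MIN): min(-5, -15, 2) = -15
n1-2-4 (MIN): min(44, 5, 40, 7) = 5
n1-2 (MAX): max(30, -48, -15, 5) = 30
n1-3-1 (MIN): min(50, 5, 30) = 5
n1-3-2 (MIN): min(-16, 25, 23, -14) = -16
n1-3-3 (MIN): min(-23, 23, -8) = -23
n1-3 (MAX): max(5, -16, -23) = 5
n1 (MIN): min(-21, 30, 5) = -21
n2-1-1 (MIN): min(15, -37, 19, 31) = -37
n2-1-2 (MIN): min(22, -3, -28) = -28
n2-1-3 (MIN): min(-39, 49, -42) = -42
n2-1 (MAX): max(-37, -28, -42) = -28
n2-2-1 (MIN): min(45, -26) = -26
n2-2-2 (MIN): min(-3, -24, 1) = -24
n2-2 (MAX): max(-26, -24) = -24
n2-3-1 (MIN): min(40, 1, -4, -49) = -49
n2-3-2 (MIN): min(49, -2, 38) = -2
n2-3-3 (MIN): min(-17, -33) = -33
n2-3-4 (MIN): min(-38, 15) = -38
n2-3 (MAX): max(-49, -2, -33, -38) = -2
n2-4-1 (MIN): min(46, 17, 14) = 14
n2-4-2 (MIN): min(-18, -6, 42) = -18
n2-4 (MAX): max(14, -18) = 14
n2 (MIN): min(-28, -24, -2, 14) = -28
n3-1-1 (MIN): min(29, -21) = -21
n3-1-2 (MIN): min(-7, 16) = -7
n3-1 (MAX): max(-21, -7) = -7
n3-2-1 (MIN): min(-1, -13, 37) = -13
n3-2-2 (MIN): min(5, 4) = 4
n3-2-3 (MIN): min(-50, -7, -47, 34) = -50
n3-2-4 (MIN): min(-47, -19, -38, -27) = -47
n3-2 (MAX): max(-13, 4, -50, -47) = 4
n3 (MIN): min(-7, 4) = -7
root (MAX): max(-21, -28, -7) = -7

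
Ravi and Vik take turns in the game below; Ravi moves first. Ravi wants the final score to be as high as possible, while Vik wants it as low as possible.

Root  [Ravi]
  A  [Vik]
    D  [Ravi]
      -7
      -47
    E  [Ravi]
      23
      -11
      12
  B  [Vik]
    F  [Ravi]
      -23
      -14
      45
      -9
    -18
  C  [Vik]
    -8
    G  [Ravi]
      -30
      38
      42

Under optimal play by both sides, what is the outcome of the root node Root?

-7

D (Ravi): max(-7, -47) = -7
E (Ravi): max(23, -11, 12) = 23
A (Vik): min(-7, 23) = -7
F (Ravi): max(-23, -14, 45, -9) = 45
B (Vik): min(45, -18) = -18
G (Ravi): max(-30, 38, 42) = 42
C (Vik): min(-8, 42) = -8
Root (Ravi): max(-7, -18, -8) = -7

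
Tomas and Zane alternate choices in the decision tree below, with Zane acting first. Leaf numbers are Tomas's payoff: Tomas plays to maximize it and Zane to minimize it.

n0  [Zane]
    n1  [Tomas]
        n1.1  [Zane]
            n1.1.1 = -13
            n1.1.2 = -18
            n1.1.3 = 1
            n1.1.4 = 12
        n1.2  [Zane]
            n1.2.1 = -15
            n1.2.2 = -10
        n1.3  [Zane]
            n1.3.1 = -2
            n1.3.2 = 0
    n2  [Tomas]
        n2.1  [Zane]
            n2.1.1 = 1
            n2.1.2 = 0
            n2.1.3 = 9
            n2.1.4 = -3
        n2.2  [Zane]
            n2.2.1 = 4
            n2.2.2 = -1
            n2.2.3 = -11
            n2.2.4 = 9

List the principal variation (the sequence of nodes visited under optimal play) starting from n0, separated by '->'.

n0 -> n2 -> n2.1 -> n2.1.4

n1.1 (Zane): min(-13, -18, 1, 12) = -18
n1.2 (Zane): min(-15, -10) = -15
n1.3 (Zane): min(-2, 0) = -2
n1 (Tomas): max(-18, -15, -2) = -2
n2.1 (Zane): min(1, 0, 9, -3) = -3
n2.2 (Zane): min(4, -1, -11, 9) = -11
n2 (Tomas): max(-3, -11) = -3
n0 (Zane): min(-2, -3) = -3
At n0, Zane picks n2 (lowest: -3).
At n2, Tomas picks n2.1 (highest: -3).
At n2.1, Zane picks n2.1.4 (lowest: -3).
Terminal value -3.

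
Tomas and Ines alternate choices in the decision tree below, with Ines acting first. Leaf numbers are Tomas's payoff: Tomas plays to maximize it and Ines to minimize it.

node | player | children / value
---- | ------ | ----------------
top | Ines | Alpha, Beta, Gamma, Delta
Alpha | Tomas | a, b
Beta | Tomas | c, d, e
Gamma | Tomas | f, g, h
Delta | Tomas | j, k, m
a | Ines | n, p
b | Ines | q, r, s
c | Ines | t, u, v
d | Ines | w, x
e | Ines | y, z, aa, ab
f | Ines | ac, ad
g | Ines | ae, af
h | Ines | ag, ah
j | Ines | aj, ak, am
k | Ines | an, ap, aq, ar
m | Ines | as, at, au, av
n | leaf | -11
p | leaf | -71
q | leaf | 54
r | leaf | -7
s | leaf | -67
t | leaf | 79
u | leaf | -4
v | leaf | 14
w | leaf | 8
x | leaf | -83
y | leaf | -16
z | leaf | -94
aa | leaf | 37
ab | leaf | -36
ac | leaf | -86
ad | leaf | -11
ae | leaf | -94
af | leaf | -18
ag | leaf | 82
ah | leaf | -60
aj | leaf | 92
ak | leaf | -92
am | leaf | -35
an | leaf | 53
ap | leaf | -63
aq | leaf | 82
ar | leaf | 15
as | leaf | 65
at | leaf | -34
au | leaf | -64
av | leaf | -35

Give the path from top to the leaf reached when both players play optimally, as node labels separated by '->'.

top -> Alpha -> b -> s

a (Ines): min(-11, -71) = -71
b (Ines): min(54, -7, -67) = -67
Alpha (Tomas): max(-71, -67) = -67
c (Ines): min(79, -4, 14) = -4
d (Ines): min(8, -83) = -83
e (Ines): min(-16, -94, 37, -36) = -94
Beta (Tomas): max(-4, -83, -94) = -4
f (Ines): min(-86, -11) = -86
g (Ines): min(-94, -18) = -94
h (Ines): min(82, -60) = -60
Gamma (Tomas): max(-86, -94, -60) = -60
j (Ines): min(92, -92, -35) = -92
k (Ines): min(53, -63, 82, 15) = -63
m (Ines): min(65, -34, -64, -35) = -64
Delta (Tomas): max(-92, -63, -64) = -63
top (Ines): min(-67, -4, -60, -63) = -67
At top, Ines picks Alpha (lowest: -67).
At Alpha, Tomas picks b (highest: -67).
At b, Ines picks s (lowest: -67).
Terminal value -67.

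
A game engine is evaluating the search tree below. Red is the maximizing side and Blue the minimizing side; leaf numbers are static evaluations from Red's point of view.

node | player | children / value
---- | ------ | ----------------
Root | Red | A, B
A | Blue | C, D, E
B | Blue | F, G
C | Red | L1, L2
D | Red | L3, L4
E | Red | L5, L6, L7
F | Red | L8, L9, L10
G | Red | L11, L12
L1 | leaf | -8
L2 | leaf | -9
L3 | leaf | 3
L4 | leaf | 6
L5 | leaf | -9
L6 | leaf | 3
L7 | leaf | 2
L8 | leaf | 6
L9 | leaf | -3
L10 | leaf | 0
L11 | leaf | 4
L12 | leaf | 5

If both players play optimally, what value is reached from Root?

5

C (Red): max(-8, -9) = -8
D (Red): max(3, 6) = 6
E (Red): max(-9, 3, 2) = 3
A (Blue): min(-8, 6, 3) = -8
F (Red): max(6, -3, 0) = 6
G (Red): max(4, 5) = 5
B (Blue): min(6, 5) = 5
Root (Red): max(-8, 5) = 5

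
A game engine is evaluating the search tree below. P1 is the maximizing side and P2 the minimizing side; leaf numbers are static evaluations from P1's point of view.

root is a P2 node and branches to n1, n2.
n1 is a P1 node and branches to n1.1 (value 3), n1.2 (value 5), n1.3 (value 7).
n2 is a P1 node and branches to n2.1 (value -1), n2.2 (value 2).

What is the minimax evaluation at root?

n1 (P1): max(3, 5, 7) = 7
n2 (P1): max(-1, 2) = 2
root (P2): min(7, 2) = 2

2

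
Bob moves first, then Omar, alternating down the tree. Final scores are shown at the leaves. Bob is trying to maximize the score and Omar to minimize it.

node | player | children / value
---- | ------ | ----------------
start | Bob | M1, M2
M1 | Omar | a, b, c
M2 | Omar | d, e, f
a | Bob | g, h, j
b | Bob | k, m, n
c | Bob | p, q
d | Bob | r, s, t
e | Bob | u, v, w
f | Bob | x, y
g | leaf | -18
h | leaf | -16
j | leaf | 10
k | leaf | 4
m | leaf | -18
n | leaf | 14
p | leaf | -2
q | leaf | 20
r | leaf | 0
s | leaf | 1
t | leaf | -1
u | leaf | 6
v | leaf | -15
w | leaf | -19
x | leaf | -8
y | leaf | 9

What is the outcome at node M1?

10

a (Bob): max(-18, -16, 10) = 10
b (Bob): max(4, -18, 14) = 14
c (Bob): max(-2, 20) = 20
M1 (Omar): min(10, 14, 20) = 10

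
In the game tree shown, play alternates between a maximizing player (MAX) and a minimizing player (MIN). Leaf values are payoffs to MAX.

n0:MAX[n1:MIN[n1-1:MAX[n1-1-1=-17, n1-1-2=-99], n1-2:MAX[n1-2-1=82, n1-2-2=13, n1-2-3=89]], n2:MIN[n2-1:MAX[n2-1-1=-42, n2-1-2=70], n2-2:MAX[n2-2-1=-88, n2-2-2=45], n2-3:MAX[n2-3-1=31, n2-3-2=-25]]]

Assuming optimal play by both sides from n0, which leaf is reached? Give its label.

n1-1 (MAX): max(-17, -99) = -17
n1-2 (MAX): max(82, 13, 89) = 89
n1 (MIN): min(-17, 89) = -17
n2-1 (MAX): max(-42, 70) = 70
n2-2 (MAX): max(-88, 45) = 45
n2-3 (MAX): max(31, -25) = 31
n2 (MIN): min(70, 45, 31) = 31
n0 (MAX): max(-17, 31) = 31
At n0, MAX picks n2 (highest: 31).
At n2, MIN picks n2-3 (lowest: 31).
At n2-3, MAX picks n2-3-1 (highest: 31).
Terminal value 31.

n2-3-1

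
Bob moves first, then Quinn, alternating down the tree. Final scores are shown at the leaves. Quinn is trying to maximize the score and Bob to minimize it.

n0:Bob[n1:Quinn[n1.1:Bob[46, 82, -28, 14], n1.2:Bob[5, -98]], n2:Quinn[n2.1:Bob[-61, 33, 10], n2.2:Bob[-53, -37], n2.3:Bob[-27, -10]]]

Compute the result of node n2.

-27

n2.1 (Bob): min(-61, 33, 10) = -61
n2.2 (Bob): min(-53, -37) = -53
n2.3 (Bob): min(-27, -10) = -27
n2 (Quinn): max(-61, -53, -27) = -27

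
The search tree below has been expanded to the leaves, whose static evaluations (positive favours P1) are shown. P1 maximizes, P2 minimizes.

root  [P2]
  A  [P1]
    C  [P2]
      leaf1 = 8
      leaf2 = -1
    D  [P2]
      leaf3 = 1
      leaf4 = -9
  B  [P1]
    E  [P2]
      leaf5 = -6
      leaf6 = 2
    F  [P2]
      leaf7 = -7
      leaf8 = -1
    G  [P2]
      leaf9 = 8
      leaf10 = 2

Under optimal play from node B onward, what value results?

2

E (P2): min(-6, 2) = -6
F (P2): min(-7, -1) = -7
G (P2): min(8, 2) = 2
B (P1): max(-6, -7, 2) = 2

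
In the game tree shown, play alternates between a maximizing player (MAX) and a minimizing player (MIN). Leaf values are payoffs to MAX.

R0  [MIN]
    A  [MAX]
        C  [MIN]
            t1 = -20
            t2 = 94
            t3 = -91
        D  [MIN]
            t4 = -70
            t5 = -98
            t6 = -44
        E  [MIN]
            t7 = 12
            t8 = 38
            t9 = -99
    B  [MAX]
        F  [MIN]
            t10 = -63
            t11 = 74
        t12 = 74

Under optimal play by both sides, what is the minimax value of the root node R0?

-91

C (MIN): min(-20, 94, -91) = -91
D (MIN): min(-70, -98, -44) = -98
E (MIN): min(12, 38, -99) = -99
A (MAX): max(-91, -98, -99) = -91
F (MIN): min(-63, 74) = -63
B (MAX): max(-63, 74) = 74
R0 (MIN): min(-91, 74) = -91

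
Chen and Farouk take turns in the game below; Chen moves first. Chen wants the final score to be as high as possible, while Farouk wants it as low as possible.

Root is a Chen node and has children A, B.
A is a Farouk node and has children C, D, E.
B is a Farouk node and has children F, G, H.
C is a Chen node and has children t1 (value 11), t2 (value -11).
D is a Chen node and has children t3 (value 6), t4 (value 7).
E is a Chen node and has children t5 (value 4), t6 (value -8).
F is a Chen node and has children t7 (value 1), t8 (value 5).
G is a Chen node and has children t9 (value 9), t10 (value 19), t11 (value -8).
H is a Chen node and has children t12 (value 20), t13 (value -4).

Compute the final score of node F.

5

F (Chen): max(1, 5) = 5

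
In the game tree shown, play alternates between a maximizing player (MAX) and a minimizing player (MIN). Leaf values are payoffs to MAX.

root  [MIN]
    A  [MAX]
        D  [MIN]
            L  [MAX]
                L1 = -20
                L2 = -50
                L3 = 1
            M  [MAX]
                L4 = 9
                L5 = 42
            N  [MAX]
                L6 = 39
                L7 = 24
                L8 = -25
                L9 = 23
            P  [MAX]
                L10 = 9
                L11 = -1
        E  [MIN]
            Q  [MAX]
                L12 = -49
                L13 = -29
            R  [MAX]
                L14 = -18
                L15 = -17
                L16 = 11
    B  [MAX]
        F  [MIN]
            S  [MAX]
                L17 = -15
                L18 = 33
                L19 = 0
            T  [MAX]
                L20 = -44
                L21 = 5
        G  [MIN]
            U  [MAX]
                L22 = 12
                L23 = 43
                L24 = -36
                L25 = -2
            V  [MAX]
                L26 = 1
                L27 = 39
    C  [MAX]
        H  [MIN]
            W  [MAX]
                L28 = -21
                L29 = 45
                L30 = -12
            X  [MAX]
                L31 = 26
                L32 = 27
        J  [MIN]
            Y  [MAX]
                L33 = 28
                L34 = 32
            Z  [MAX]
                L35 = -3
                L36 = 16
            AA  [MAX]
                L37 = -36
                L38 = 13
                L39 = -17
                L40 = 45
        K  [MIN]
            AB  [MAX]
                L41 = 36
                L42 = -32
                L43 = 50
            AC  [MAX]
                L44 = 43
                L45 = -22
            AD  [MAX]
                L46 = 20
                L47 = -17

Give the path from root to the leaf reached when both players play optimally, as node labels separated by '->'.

root -> A -> D -> L -> L3

L (MAX): max(-20, -50, 1) = 1
M (MAX): max(9, 42) = 42
N (MAX): max(39, 24, -25, 23) = 39
P (MAX): max(9, -1) = 9
D (MIN): min(1, 42, 39, 9) = 1
Q (MAX): max(-49, -29) = -29
R (MAX): max(-18, -17, 11) = 11
E (MIN): min(-29, 11) = -29
A (MAX): max(1, -29) = 1
S (MAX): max(-15, 33, 0) = 33
T (MAX): max(-44, 5) = 5
F (MIN): min(33, 5) = 5
U (MAX): max(12, 43, -36, -2) = 43
V (MAX): max(1, 39) = 39
G (MIN): min(43, 39) = 39
B (MAX): max(5, 39) = 39
W (MAX): max(-21, 45, -12) = 45
X (MAX): max(26, 27) = 27
H (MIN): min(45, 27) = 27
Y (MAX): max(28, 32) = 32
Z (MAX): max(-3, 16) = 16
AA (MAX): max(-36, 13, -17, 45) = 45
J (MIN): min(32, 16, 45) = 16
AB (MAX): max(36, -32, 50) = 50
AC (MAX): max(43, -22) = 43
AD (MAX): max(20, -17) = 20
K (MIN): min(50, 43, 20) = 20
C (MAX): max(27, 16, 20) = 27
root (MIN): min(1, 39, 27) = 1
At root, MIN picks A (lowest: 1).
At A, MAX picks D (highest: 1).
At D, MIN picks L (lowest: 1).
At L, MAX picks L3 (highest: 1).
Terminal value 1.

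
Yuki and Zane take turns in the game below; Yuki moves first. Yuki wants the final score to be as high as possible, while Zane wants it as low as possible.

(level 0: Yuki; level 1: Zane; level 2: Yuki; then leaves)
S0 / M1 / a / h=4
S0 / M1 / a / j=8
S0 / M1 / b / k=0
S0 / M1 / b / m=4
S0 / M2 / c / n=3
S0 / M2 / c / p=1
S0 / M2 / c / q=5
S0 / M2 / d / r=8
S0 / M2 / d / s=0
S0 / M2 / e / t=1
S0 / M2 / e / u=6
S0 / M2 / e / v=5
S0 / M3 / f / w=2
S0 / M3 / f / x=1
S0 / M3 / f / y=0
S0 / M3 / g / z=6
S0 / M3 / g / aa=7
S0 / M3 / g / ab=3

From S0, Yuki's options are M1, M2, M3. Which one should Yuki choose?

a (Yuki): max(4, 8) = 8
b (Yuki): max(0, 4) = 4
M1 (Zane): min(8, 4) = 4
c (Yuki): max(3, 1, 5) = 5
d (Yuki): max(8, 0) = 8
e (Yuki): max(1, 6, 5) = 6
M2 (Zane): min(5, 8, 6) = 5
f (Yuki): max(2, 1, 0) = 2
g (Yuki): max(6, 7, 3) = 7
M3 (Zane): min(2, 7) = 2
S0 (Yuki): max(4, 5, 2) = 5
Yuki at S0 wants the highest of {M1=4, M2=5, M3=2}, so chooses M2.

M2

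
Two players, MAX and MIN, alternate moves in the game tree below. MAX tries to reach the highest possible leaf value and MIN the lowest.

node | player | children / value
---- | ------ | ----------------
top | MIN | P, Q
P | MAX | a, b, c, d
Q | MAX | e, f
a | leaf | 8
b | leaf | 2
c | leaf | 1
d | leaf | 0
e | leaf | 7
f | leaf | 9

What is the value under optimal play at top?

P (MAX): max(8, 2, 1, 0) = 8
Q (MAX): max(7, 9) = 9
top (MIN): min(8, 9) = 8

8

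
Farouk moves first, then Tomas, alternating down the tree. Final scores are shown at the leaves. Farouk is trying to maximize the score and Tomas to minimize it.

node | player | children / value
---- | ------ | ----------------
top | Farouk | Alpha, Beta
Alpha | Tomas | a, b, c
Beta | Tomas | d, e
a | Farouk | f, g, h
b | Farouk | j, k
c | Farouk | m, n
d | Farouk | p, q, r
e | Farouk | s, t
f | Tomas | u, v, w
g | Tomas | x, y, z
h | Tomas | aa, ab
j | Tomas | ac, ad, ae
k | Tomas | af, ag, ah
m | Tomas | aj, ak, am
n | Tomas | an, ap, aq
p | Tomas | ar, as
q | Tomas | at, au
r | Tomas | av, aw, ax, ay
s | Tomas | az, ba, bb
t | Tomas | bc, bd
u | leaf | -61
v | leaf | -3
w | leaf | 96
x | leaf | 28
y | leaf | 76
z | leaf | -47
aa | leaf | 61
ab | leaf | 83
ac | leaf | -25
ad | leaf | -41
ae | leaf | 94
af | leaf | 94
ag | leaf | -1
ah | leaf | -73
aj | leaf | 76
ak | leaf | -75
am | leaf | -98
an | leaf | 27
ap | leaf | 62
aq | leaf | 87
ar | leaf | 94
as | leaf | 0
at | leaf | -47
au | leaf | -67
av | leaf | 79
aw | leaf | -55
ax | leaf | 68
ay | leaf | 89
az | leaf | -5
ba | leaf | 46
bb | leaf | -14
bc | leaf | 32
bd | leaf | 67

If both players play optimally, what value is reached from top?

f (Tomas): min(-61, -3, 96) = -61
g (Tomas): min(28, 76, -47) = -47
h (Tomas): min(61, 83) = 61
a (Farouk): max(-61, -47, 61) = 61
j (Tomas): min(-25, -41, 94) = -41
k (Tomas): min(94, -1, -73) = -73
b (Farouk): max(-41, -73) = -41
m (Tomas): min(76, -75, -98) = -98
n (Tomas): min(27, 62, 87) = 27
c (Farouk): max(-98, 27) = 27
Alpha (Tomas): min(61, -41, 27) = -41
p (Tomas): min(94, 0) = 0
q (Tomas): min(-47, -67) = -67
r (Tomas): min(79, -55, 68, 89) = -55
d (Farouk): max(0, -67, -55) = 0
s (Tomas): min(-5, 46, -14) = -14
t (Tomas): min(32, 67) = 32
e (Farouk): max(-14, 32) = 32
Beta (Tomas): min(0, 32) = 0
top (Farouk): max(-41, 0) = 0

0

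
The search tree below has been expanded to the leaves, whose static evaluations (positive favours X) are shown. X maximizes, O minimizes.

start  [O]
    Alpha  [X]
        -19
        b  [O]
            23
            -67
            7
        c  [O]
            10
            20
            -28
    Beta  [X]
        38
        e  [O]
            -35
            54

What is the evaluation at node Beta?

e (O): min(-35, 54) = -35
Beta (X): max(38, -35) = 38

38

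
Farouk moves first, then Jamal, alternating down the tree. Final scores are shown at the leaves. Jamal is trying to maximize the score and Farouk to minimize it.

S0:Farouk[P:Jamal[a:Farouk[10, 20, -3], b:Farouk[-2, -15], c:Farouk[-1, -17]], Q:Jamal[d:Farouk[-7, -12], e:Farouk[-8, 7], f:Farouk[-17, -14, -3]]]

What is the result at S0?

-8

a (Farouk): min(10, 20, -3) = -3
b (Farouk): min(-2, -15) = -15
c (Farouk): min(-1, -17) = -17
P (Jamal): max(-3, -15, -17) = -3
d (Farouk): min(-7, -12) = -12
e (Farouk): min(-8, 7) = -8
f (Farouk): min(-17, -14, -3) = -17
Q (Jamal): max(-12, -8, -17) = -8
S0 (Farouk): min(-3, -8) = -8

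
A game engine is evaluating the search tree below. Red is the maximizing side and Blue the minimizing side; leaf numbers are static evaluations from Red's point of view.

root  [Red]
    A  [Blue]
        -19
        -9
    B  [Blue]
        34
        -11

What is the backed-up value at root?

-11

A (Blue): min(-19, -9) = -19
B (Blue): min(34, -11) = -11
root (Red): max(-19, -11) = -11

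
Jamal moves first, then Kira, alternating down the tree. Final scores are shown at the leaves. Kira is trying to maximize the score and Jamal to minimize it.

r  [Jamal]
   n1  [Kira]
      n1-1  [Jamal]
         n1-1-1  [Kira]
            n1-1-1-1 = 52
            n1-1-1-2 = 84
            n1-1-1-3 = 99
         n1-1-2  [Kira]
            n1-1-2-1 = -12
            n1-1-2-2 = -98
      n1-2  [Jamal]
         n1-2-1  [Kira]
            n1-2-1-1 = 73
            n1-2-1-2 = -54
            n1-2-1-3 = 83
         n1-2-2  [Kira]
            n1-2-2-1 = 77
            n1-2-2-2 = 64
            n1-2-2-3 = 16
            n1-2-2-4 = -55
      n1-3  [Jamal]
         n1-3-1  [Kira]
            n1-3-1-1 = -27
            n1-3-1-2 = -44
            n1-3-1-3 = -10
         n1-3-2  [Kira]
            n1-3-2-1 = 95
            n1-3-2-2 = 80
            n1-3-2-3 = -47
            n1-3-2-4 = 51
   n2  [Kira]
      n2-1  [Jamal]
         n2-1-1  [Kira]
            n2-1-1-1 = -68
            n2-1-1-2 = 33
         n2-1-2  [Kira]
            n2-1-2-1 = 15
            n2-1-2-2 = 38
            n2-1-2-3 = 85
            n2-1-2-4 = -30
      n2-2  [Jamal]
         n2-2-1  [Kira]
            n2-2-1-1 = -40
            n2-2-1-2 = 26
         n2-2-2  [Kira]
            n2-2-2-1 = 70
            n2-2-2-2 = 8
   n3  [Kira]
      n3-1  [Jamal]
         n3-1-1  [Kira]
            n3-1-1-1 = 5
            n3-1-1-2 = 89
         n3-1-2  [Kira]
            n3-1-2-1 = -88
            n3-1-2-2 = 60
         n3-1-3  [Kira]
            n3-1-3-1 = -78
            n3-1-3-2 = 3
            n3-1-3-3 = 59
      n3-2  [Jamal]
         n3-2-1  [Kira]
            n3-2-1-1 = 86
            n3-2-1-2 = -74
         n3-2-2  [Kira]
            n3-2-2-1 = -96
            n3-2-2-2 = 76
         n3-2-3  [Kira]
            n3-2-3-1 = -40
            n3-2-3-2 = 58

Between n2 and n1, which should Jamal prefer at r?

n2

n2-1-1 (Kira): max(-68, 33) = 33
n2-1-2 (Kira): max(15, 38, 85, -30) = 85
n2-1 (Jamal): min(33, 85) = 33
n2-2-1 (Kira): max(-40, 26) = 26
n2-2-2 (Kira): max(70, 8) = 70
n2-2 (Jamal): min(26, 70) = 26
n2 (Kira): max(33, 26) = 33
n1-1-1 (Kira): max(52, 84, 99) = 99
n1-1-2 (Kira): max(-12, -98) = -12
n1-1 (Jamal): min(99, -12) = -12
n1-2-1 (Kira): max(73, -54, 83) = 83
n1-2-2 (Kira): max(77, 64, 16, -55) = 77
n1-2 (Jamal): min(83, 77) = 77
n1-3-1 (Kira): max(-27, -44, -10) = -10
n1-3-2 (Kira): max(95, 80, -47, 51) = 95
n1-3 (Jamal): min(-10, 95) = -10
n1 (Kira): max(-12, 77, -10) = 77
Jamal prefers the lower value; n2=33, n1=77. n2 is better since 33 < 77.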